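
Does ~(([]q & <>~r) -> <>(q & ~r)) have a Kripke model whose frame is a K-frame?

1. ~(([]q & <>~r) -> <>(q & ~r)), u
2. []q & <>~r, u
3. ~<>(q & ~r), u
4. []q, u
5. <>~r, u
6. ~r, v
7. ~(q & ~r), v
8. q, v
9. r, v
Accessibility: uRv
Branch closes: r and ~r both at v.
All branches of the tableau close; one closing branch shown above.

No, unsatisfiable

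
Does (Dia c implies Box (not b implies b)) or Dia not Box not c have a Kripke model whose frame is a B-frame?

1. (Dia c implies Box (not b implies b)) or Dia not Box not c, 0
2. Dia not Box not c, 0
3. not Box not c, 1
4. c, 2
Accessibility: 0R0, 0R1, 1R0, 1R1, 1R2, 2R1, 2R2

Satisfiable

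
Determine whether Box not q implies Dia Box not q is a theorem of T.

Valid

Tableau for the negation not (Box not q implies Dia Box not q):
1. not (Box not q implies Dia Box not q), w0
2. Box not q, w0
3. not Dia Box not q, w0
4. not q, w0
5. not Box not q, w0
6. q, w1
7. not q, w1
Accessibility: w0Rw0, w0Rw1, w1Rw1
Branch closes: q and not q both at w1.
All branches of the negation close; one closing branch shown above.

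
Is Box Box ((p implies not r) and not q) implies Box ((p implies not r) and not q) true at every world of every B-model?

Yes, valid

Tableau for the negation not (Box Box ((p implies not r) and not q) implies Box ((p implies not r) and not q)):
1. not (Box Box ((p implies not r) and not q) implies Box ((p implies not r) and not q)), 0
2. Box Box ((p implies not r) and not q), 0
3. not Box ((p implies not r) and not q), 0
4. Box ((p implies not r) and not q), 0
5. (p implies not r) and not q, 0
6. p implies not r, 0
7. not q, 0
8. not r, 0
9. not ((p implies not r) and not q), 1
10. Box ((p implies not r) and not q), 1
11. (p implies not r) and not q, 1
12. p implies not r, 1
13. not q, 1
14. not (p implies not r), 1
15. p, 1
16. r, 1
17. not r, 1
Accessibility: 0R0, 0R1, 1R0, 1R1
Branch closes: r and not r both at 1.
All branches of the negation close; one closing branch shown above.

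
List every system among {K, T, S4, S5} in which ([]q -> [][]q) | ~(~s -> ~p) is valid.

S4, S5

T-tableau for the negation ~(([]q -> [][]q) | ~(~s -> ~p)):
1. ~(([]q -> [][]q) | ~(~s -> ~p)), 0
2. ~([]q -> [][]q), 0
3. ~s -> ~p, 0
4. []q, 0
5. ~[][]q, 0
6. q, 0
7. ~p, 0
8. ~[]q, 1
9. q, 1
10. ~q, 2
Accessibility: 0R0, 0R1, 1R1, 1R2, 2R2
Complete open branch: countermodel on a T-frame, so not valid in T, nor in K (the same frame is also a K-frame).
S4-tableau for the negation ~(([]q -> [][]q) | ~(~s -> ~p)):
1. ~(([]q -> [][]q) | ~(~s -> ~p)), 0
2. ~([]q -> [][]q), 0
3. ~s -> ~p, 0
4. []q, 0
5. ~[][]q, 0
6. q, 0
7. ~p, 0
8. ~[]q, 1
9. q, 1
10. ~q, 2
11. q, 2
Accessibility: 0R0, 0R1, 0R2, 1R1, 1R2, 2R2
Branch closes: q and ~q both at 2.
Every branch closes (one shown): valid in S4, hence also in S5 (every theorem of S4 is a theorem of S5).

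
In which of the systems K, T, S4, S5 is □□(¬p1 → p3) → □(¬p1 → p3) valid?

T, S4, S5

K-tableau for the negation ¬(□□(¬p1 → p3) → □(¬p1 → p3)):
1. ¬(□□(¬p1 → p3) → □(¬p1 → p3)), 0
2. □□(¬p1 → p3), 0   [¬→-rule on 1]
3. ¬□(¬p1 → p3), 0   [¬→-rule on 1]
4. ¬(¬p1 → p3), 1   [¬□-rule on 3: fresh world 1, 0R1]
5. ¬p1, 1   [¬→-rule on 4]
6. ¬p3, 1   [¬→-rule on 4]
7. □(¬p1 → p3), 1   [□-rule on 2 via 0R1]
Accessibility: 0R1
Complete open branch: countermodel on a K-frame, so not valid in K.
T-tableau for the negation ¬(□□(¬p1 → p3) → □(¬p1 → p3)):
1. ¬(□□(¬p1 → p3) → □(¬p1 → p3)), 0
2. □□(¬p1 → p3), 0   [¬→-rule on 1]
3. ¬□(¬p1 → p3), 0   [¬→-rule on 1]
4. □(¬p1 → p3), 0   [□-rule on 2 via 0R0]
5. ¬p1 → p3, 0   [□-rule on 4 via 0R0]
6. p3, 0   [→-rule on 5 (branches; this branch)]
7. ¬(¬p1 → p3), 1   [¬□-rule on 3: fresh world 1, 0R1]
8. ¬p1, 1   [¬→-rule on 7]
9. ¬p3, 1   [¬→-rule on 7]
10. □(¬p1 → p3), 1   [□-rule on 2 via 0R1]
11. ¬p1 → p3, 1   [□-rule on 4 via 0R1]
12. p3, 1   [→-rule on 11 (branches; this branch)]
Accessibility: 0R0, 0R1, 1R1
Branch closes: p3 and ¬p3 both at 1.
Every branch closes (one shown): valid in T, hence also in S4, S5 (every theorem of T is a theorem of S4 and S5).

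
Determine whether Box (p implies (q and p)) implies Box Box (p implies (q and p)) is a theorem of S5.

Tableau for the negation not (Box (p implies (q and p)) implies Box Box (p implies (q and p))):
1. not (Box (p implies (q and p)) implies Box Box (p implies (q and p))), 0
2. Box (p implies (q and p)), 0
3. not Box Box (p implies (q and p)), 0
4. p implies (q and p), 0
5. q and p, 0
6. q, 0
7. p, 0
8. not Box (p implies (q and p)), 1
9. p implies (q and p), 1
10. q and p, 1
11. q, 1
12. p, 1
13. not (p implies (q and p)), 2
14. p, 2
15. not (q and p), 2
16. p implies (q and p), 2
17. not q, 2
18. q and p, 2
19. q, 2
Accessibility: 0R0, 0R1, 0R2, 1R0, 1R1, 1R2, 2R0, 2R1, 2R2
Branch closes: q and not q both at 2.
All branches of the negation close; one closing branch shown above.

Valid in S5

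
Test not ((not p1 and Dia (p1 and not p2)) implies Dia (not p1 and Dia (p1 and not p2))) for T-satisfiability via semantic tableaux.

1. not ((not p1 and Dia (p1 and not p2)) implies Dia (not p1 and Dia (p1 and not p2))), u
2. not p1 and Dia (p1 and not p2), u
3. not Dia (not p1 and Dia (p1 and not p2)), u
4. not p1, u
5. Dia (p1 and not p2), u
6. not (not p1 and Dia (p1 and not p2)), u
7. not Dia (p1 and not p2), u
8. not (p1 and not p2), u
9. p2, u
10. p1 and not p2, v
11. p1, v
12. not p2, v
13. not (not p1 and Dia (p1 and not p2)), v
14. not (p1 and not p2), v
15. not Dia (p1 and not p2), v
16. p2, v
Accessibility: uRu, uRv, vRv
Branch closes: p2 and not p2 both at v.
All branches of the tableau close; one closing branch shown above.

Unsatisfiable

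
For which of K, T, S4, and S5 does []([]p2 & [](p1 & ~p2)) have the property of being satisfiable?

T-tableau for the formula:
1. []([]p2 & [](p1 & ~p2)), u
2. []p2 & [](p1 & ~p2), u   [[]-rule on 1 via uRu]
3. []p2, u   [&-rule on 2]
4. [](p1 & ~p2), u   [&-rule on 2]
5. p2, u   [[]-rule on 3 via uRu]
6. p1 & ~p2, u   [[]-rule on 4 via uRu]
7. p1, u   [&-rule on 6]
8. ~p2, u   [&-rule on 6]
Accessibility: uRu
Branch closes: p2 and ~p2 both at u.
Every branch closes (one shown): unsatisfiable in T, hence also in S4, S5 (every S4/S5-frame is a T-frame).
K-tableau for the formula:
1. []([]p2 & [](p1 & ~p2)), u
Complete open branch: satisfiable in K.

K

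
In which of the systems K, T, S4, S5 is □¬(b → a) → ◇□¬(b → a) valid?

K-tableau for the negation ¬(□¬(b → a) → ◇□¬(b → a)):
1. ¬(□¬(b → a) → ◇□¬(b → a)), 0
2. □¬(b → a), 0
3. ¬◇□¬(b → a), 0
Complete open branch: countermodel on a K-frame, so not valid in K.
T-tableau for the negation ¬(□¬(b → a) → ◇□¬(b → a)):
1. ¬(□¬(b → a) → ◇□¬(b → a)), 0
2. □¬(b → a), 0
3. ¬◇□¬(b → a), 0
4. ¬(b → a), 0
5. b, 0
6. ¬a, 0
7. ¬□¬(b → a), 0
8. b → a, 1
9. ¬(b → a), 1
10. b, 1
11. ¬a, 1
12. ¬□¬(b → a), 1
13. a, 1
Accessibility: 0R0, 0R1, 1R1
Branch closes: a and ¬a both at 1.
Every branch closes (one shown): valid in T, hence also in S4, S5 (every theorem of T is a theorem of S4 and S5).

T, S4, S5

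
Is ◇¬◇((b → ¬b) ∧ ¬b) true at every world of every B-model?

Tableau for the negation ¬◇¬◇((b → ¬b) ∧ ¬b):
1. ¬◇¬◇((b → ¬b) ∧ ¬b), w0
2. ◇((b → ¬b) ∧ ¬b), w0
3. (b → ¬b) ∧ ¬b, w1
4. b → ¬b, w1
5. ¬b, w1
6. ◇((b → ¬b) ∧ ¬b), w1
7. (b → ¬b) ∧ ¬b, w2
8. b → ¬b, w2
9. ¬b, w2
Accessibility: w0Rw0, w0Rw1, w1Rw0, w1Rw1, w1Rw2, w2Rw1, w2Rw2
The negation has an open branch (countermodel exists).

No, not valid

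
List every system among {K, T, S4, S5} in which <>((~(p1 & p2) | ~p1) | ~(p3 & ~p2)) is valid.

T, S4, S5

T-tableau for the negation ~<>((~(p1 & p2) | ~p1) | ~(p3 & ~p2)):
1. ~<>((~(p1 & p2) | ~p1) | ~(p3 & ~p2)), w0
2. ~((~(p1 & p2) | ~p1) | ~(p3 & ~p2)), w0   [~<>-rule on 1 via w0Rw0]
3. ~(~(p1 & p2) | ~p1), w0   [~|-rule on 2]
4. p3 & ~p2, w0   [~|-rule on 2]
5. p1 & p2, w0   [~|-rule on 3]
6. p1, w0   [~|-rule on 3]
7. p3, w0   [&-rule on 4]
8. ~p2, w0   [&-rule on 4]
9. p2, w0   [&-rule on 5]
Accessibility: w0Rw0
Branch closes: p2 and ~p2 both at w0.
Every branch closes (one shown): valid in T, hence also in S4, S5 (every theorem of T is a theorem of S4 and S5).
K-tableau for the negation ~<>((~(p1 & p2) | ~p1) | ~(p3 & ~p2)):
1. ~<>((~(p1 & p2) | ~p1) | ~(p3 & ~p2)), w0
Complete open branch: countermodel on a K-frame, so not valid in K.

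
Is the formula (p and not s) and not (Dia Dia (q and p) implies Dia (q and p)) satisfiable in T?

Satisfiable

1. (p and not s) and not (Dia Dia (q and p) implies Dia (q and p)), u
2. p and not s, u
3. not (Dia Dia (q and p) implies Dia (q and p)), u
4. p, u
5. not s, u
6. Dia Dia (q and p), u
7. not Dia (q and p), u
8. not (q and p), u
9. not q, u
10. Dia (q and p), v
11. not (q and p), v
12. not p, v
13. q and p, w
14. q, w
15. p, w
Accessibility: uRu, uRv, vRv, vRw, wRw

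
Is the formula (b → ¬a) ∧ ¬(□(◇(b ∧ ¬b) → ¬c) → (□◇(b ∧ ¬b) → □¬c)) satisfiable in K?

Unsatisfiable

1. (b → ¬a) ∧ ¬(□(◇(b ∧ ¬b) → ¬c) → (□◇(b ∧ ¬b) → □¬c)), w0
2. b → ¬a, w0   [∧-rule on 1]
3. ¬(□(◇(b ∧ ¬b) → ¬c) → (□◇(b ∧ ¬b) → □¬c)), w0   [∧-rule on 1]
4. □(◇(b ∧ ¬b) → ¬c), w0   [¬→-rule on 3]
5. ¬(□◇(b ∧ ¬b) → □¬c), w0   [¬→-rule on 3]
6. □◇(b ∧ ¬b), w0   [¬→-rule on 5]
7. ¬□¬c, w0   [¬→-rule on 5]
8. ¬a, w0   [→-rule on 2 (branches; this branch)]
9. c, w1   [¬□-rule on 7: fresh world w1, w0Rw1]
10. ◇(b ∧ ¬b) → ¬c, w1   [□-rule on 4 via w0Rw1]
11. ◇(b ∧ ¬b), w1   [□-rule on 6 via w0Rw1]
12. ¬◇(b ∧ ¬b), w1   [→-rule on 10 (branches; this branch)]
13. b ∧ ¬b, w2   [◇-rule on 11: fresh world w2, w1Rw2]
14. b, w2   [∧-rule on 13]
15. ¬b, w2   [∧-rule on 13]
Accessibility: w0Rw1, w1Rw2
Branch closes: b and ¬b both at w2.
Every branch closes; the branch above is one of them.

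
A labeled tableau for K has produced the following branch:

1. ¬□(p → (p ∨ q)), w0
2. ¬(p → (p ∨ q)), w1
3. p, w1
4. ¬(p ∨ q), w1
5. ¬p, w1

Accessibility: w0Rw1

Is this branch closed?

Both p and ¬p appear at w1.

Yes, closed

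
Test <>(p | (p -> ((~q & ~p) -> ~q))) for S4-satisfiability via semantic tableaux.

Satisfiable

1. <>(p | (p -> ((~q & ~p) -> ~q))), w0
2. p | (p -> ((~q & ~p) -> ~q)), w1
3. p -> ((~q & ~p) -> ~q), w1
4. (~q & ~p) -> ~q, w1
5. ~q, w1
Accessibility: w0Rw0, w0Rw1, w1Rw1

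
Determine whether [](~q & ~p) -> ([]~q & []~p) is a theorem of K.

Tableau for the negation ~([](~q & ~p) -> ([]~q & []~p)):
1. ~([](~q & ~p) -> ([]~q & []~p)), 0
2. [](~q & ~p), 0
3. ~([]~q & []~p), 0
4. ~[]~p, 0
5. p, 1
6. ~q & ~p, 1
7. ~q, 1
8. ~p, 1
Accessibility: 0R1
Branch closes: p and ~p both at 1.
All branches of the negation close; one closing branch shown above.

Valid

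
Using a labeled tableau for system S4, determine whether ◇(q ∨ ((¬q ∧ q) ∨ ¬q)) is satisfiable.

Yes, satisfiable

1. ◇(q ∨ ((¬q ∧ q) ∨ ¬q)), 0
2. q ∨ ((¬q ∧ q) ∨ ¬q), 1   [◇-rule on 1: fresh world 1, 0R1]
3. (¬q ∧ q) ∨ ¬q, 1   [∨-rule on 2 (branches; this branch)]
4. ¬q, 1   [∨-rule on 3 (branches; this branch)]
Accessibility: 0R0, 0R1, 1R1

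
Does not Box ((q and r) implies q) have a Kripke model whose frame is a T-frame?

No, unsatisfiable

1. not Box ((q and r) implies q), w0
2. not ((q and r) implies q), w1   [neg-Box-rule on 1: fresh world w1, w0Rw1]
3. q and r, w1   [neg-implies-rule on 2]
4. not q, w1   [neg-implies-rule on 2]
5. q, w1   [and-rule on 3]
6. r, w1   [and-rule on 3]
Accessibility: w0Rw0, w0Rw1, w1Rw1
Branch closes: q and not q both at w1.
All branches of the tableau close; one closing branch shown above.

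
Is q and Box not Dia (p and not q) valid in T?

Tableau for the negation not (q and Box not Dia (p and not q)):
1. not (q and Box not Dia (p and not q)), w0
2. not Box not Dia (p and not q), w0   [neg-and-rule on 1 (branches; this branch)]
3. Dia (p and not q), w1   [neg-Box-rule on 2: fresh world w1, w0Rw1]
4. p and not q, w2   [Dia-rule on 3: fresh world w2, w1Rw2]
5. p, w2   [and-rule on 4]
6. not q, w2   [and-rule on 4]
Accessibility: w0Rw0, w0Rw1, w1Rw1, w1Rw2, w2Rw2
The negation has an open branch (countermodel exists).

Invalid (countermodel exists)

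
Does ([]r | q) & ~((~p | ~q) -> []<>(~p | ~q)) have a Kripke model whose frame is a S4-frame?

Satisfiable (open branch found)

1. ([]r | q) & ~((~p | ~q) -> []<>(~p | ~q)), 0
2. []r | q, 0   [&-rule on 1]
3. ~((~p | ~q) -> []<>(~p | ~q)), 0   [&-rule on 1]
4. ~p | ~q, 0   [~->-rule on 3]
5. ~[]<>(~p | ~q), 0   [~->-rule on 3]
6. q, 0   [|-rule on 2 (branches; this branch)]
7. ~p, 0   [|-rule on 4 (branches; this branch)]
8. ~<>(~p | ~q), 1   [~[]-rule on 5: fresh world 1, 0R1]
9. ~(~p | ~q), 1   [~<>-rule on 8 via 1R1]
10. p, 1   [~|-rule on 9]
11. q, 1   [~|-rule on 9]
Accessibility: 0R0, 0R1, 1R1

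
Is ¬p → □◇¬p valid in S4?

Tableau for the negation ¬(¬p → □◇¬p):
1. ¬(¬p → □◇¬p), u
2. ¬p, u
3. ¬□◇¬p, u
4. ¬◇¬p, v
5. p, v
Accessibility: uRu, uRv, vRv
The negation has an open branch (countermodel exists).

Not valid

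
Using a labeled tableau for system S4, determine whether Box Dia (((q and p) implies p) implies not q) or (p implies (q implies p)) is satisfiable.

Satisfiable (open branch found)

1. Box Dia (((q and p) implies p) implies not q) or (p implies (q implies p)), u
2. p implies (q implies p), u
3. q implies p, u
4. p, u
Accessibility: uRu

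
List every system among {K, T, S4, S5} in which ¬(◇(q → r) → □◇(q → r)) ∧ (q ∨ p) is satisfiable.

S4-tableau for the formula:
1. ¬(◇(q → r) → □◇(q → r)) ∧ (q ∨ p), w0
2. ¬(◇(q → r) → □◇(q → r)), w0
3. q ∨ p, w0
4. ◇(q → r), w0
5. ¬□◇(q → r), w0
6. p, w0
7. q → r, w1
8. r, w1
9. ¬◇(q → r), w2
10. ¬(q → r), w2
11. q, w2
12. ¬r, w2
Accessibility: w0Rw0, w0Rw1, w0Rw2, w1Rw1, w2Rw2
Complete open branch: satisfiable in S4, hence also in K, T (this S4-model is also a K-model and a T-model).
S5-tableau for the formula:
1. ¬(◇(q → r) → □◇(q → r)) ∧ (q ∨ p), w0
2. ¬(◇(q → r) → □◇(q → r)), w0
3. q ∨ p, w0
4. ◇(q → r), w0
5. ¬□◇(q → r), w0
6. p, w0
7. q → r, w1
8. r, w1
9. ¬◇(q → r), w2
10. ¬(q → r), w0
11. q, w0
12. ¬r, w0
13. ¬(q → r), w1
14. q, w1
15. ¬r, w1
Accessibility: w0Rw0, w0Rw1, w0Rw2, w1Rw0, w1Rw1, w1Rw2, w2Rw0, w2Rw1, w2Rw2
Branch closes: r and ¬r both at w1.
Every branch closes (one shown): unsatisfiable in S5.

K, T, S4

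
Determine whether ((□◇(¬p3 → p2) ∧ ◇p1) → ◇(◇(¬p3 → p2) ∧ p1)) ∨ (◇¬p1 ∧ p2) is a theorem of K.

Tableau for the negation ¬(((□◇(¬p3 → p2) ∧ ◇p1) → ◇(◇(¬p3 → p2) ∧ p1)) ∨ (◇¬p1 ∧ p2)):
1. ¬(((□◇(¬p3 → p2) ∧ ◇p1) → ◇(◇(¬p3 → p2) ∧ p1)) ∨ (◇¬p1 ∧ p2)), w0
2. ¬((□◇(¬p3 → p2) ∧ ◇p1) → ◇(◇(¬p3 → p2) ∧ p1)), w0
3. ¬(◇¬p1 ∧ p2), w0
4. □◇(¬p3 → p2) ∧ ◇p1, w0
5. ¬◇(◇(¬p3 → p2) ∧ p1), w0
6. □◇(¬p3 → p2), w0
7. ◇p1, w0
8. ¬p2, w0
9. p1, w1
10. ¬(◇(¬p3 → p2) ∧ p1), w1
11. ◇(¬p3 → p2), w1
12. ¬◇(¬p3 → p2), w1
13. ¬p3 → p2, w2
14. ¬(¬p3 → p2), w2
15. ¬p3, w2
16. ¬p2, w2
17. p2, w2
Accessibility: w0Rw1, w1Rw2
Branch closes: p2 and ¬p2 both at w2.
Every branch of the negation's tableau closes; the branch above is one of them.

Yes, valid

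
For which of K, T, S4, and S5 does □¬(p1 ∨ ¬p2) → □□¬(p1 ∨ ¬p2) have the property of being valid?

S4-tableau for the negation ¬(□¬(p1 ∨ ¬p2) → □□¬(p1 ∨ ¬p2)):
1. ¬(□¬(p1 ∨ ¬p2) → □□¬(p1 ∨ ¬p2)), u
2. □¬(p1 ∨ ¬p2), u
3. ¬□□¬(p1 ∨ ¬p2), u
4. ¬(p1 ∨ ¬p2), u
5. ¬p1, u
6. p2, u
7. ¬□¬(p1 ∨ ¬p2), v
8. ¬(p1 ∨ ¬p2), v
9. ¬p1, v
10. p2, v
11. p1 ∨ ¬p2, w
12. ¬(p1 ∨ ¬p2), w
13. ¬p1, w
14. p2, w
15. ¬p2, w
Accessibility: uRu, uRv, uRw, vRv, vRw, wRw
Branch closes: p2 and ¬p2 both at w.
Every branch closes (one shown): valid in S4, hence also in S5 (every theorem of S4 is a theorem of S5).
T-tableau for the negation ¬(□¬(p1 ∨ ¬p2) → □□¬(p1 ∨ ¬p2)):
1. ¬(□¬(p1 ∨ ¬p2) → □□¬(p1 ∨ ¬p2)), u
2. □¬(p1 ∨ ¬p2), u
3. ¬□□¬(p1 ∨ ¬p2), u
4. ¬(p1 ∨ ¬p2), u
5. ¬p1, u
6. p2, u
7. ¬□¬(p1 ∨ ¬p2), v
8. ¬(p1 ∨ ¬p2), v
9. ¬p1, v
10. p2, v
11. p1 ∨ ¬p2, w
12. ¬p2, w
Accessibility: uRu, uRv, vRv, vRw, wRw
Complete open branch: countermodel on a T-frame, so not valid in T, nor in K (the same frame is also a K-frame).

S4, S5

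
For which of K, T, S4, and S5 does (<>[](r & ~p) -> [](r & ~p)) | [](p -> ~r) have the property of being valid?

S5-tableau for the negation ~((<>[](r & ~p) -> [](r & ~p)) | [](p -> ~r)):
1. ~((<>[](r & ~p) -> [](r & ~p)) | [](p -> ~r)), 0
2. ~(<>[](r & ~p) -> [](r & ~p)), 0   [~|-rule on 1]
3. ~[](p -> ~r), 0   [~|-rule on 1]
4. <>[](r & ~p), 0   [~->-rule on 2]
5. ~[](r & ~p), 0   [~->-rule on 2]
6. ~(p -> ~r), 1   [~[]-rule on 3: fresh world 1, 0R1]
7. p, 1   [~->-rule on 6]
8. r, 1   [~->-rule on 6]
9. [](r & ~p), 2   [<>-rule on 4: fresh world 2, 0R2]
10. r & ~p, 0   [[]-rule on 9 via 2R0]
11. r, 0   [&-rule on 10]
12. ~p, 0   [&-rule on 10]
13. r & ~p, 1   [[]-rule on 9 via 2R1]
14. ~p, 1   [&-rule on 13]
Accessibility: 0R0, 0R1, 0R2, 1R0, 1R1, 1R2, 2R0, 2R1, 2R2
Branch closes: p and ~p both at 1.
Every branch closes (one shown): valid in S5.
S4-tableau for the negation ~((<>[](r & ~p) -> [](r & ~p)) | [](p -> ~r)):
1. ~((<>[](r & ~p) -> [](r & ~p)) | [](p -> ~r)), 0
2. ~(<>[](r & ~p) -> [](r & ~p)), 0   [~|-rule on 1]
3. ~[](p -> ~r), 0   [~|-rule on 1]
4. <>[](r & ~p), 0   [~->-rule on 2]
5. ~[](r & ~p), 0   [~->-rule on 2]
6. ~(p -> ~r), 1   [~[]-rule on 3: fresh world 1, 0R1]
7. p, 1   [~->-rule on 6]
8. r, 1   [~->-rule on 6]
9. [](r & ~p), 2   [<>-rule on 4: fresh world 2, 0R2]
10. r & ~p, 2   [[]-rule on 9 via 2R2]
11. r, 2   [&-rule on 10]
12. ~p, 2   [&-rule on 10]
13. ~(r & ~p), 3   [~[]-rule on 5: fresh world 3, 0R3]
14. p, 3   [~&-rule on 13 (branches; this branch)]
Accessibility: 0R0, 0R1, 0R2, 0R3, 1R1, 2R2, 3R3
Complete open branch: countermodel on an S4-frame, so not valid in S4, nor in K, T (the same frame is also a K-frame and a T-frame).

S5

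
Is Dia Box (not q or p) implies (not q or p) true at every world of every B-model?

Tableau for the negation not (Dia Box (not q or p) implies (not q or p)):
1. not (Dia Box (not q or p) implies (not q or p)), u
2. Dia Box (not q or p), u
3. not (not q or p), u
4. q, u
5. not p, u
6. Box (not q or p), v
7. not q or p, u
8. not q or p, v
9. p, u
Accessibility: uRu, uRv, vRu, vRv
Branch closes: p and not p both at u.
All branches of the negation close; one closing branch shown above.

Yes, valid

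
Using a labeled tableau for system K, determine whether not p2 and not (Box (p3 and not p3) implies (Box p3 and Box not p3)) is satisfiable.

1. not p2 and not (Box (p3 and not p3) implies (Box p3 and Box not p3)), u
2. not p2, u   [and-rule on 1]
3. not (Box (p3 and not p3) implies (Box p3 and Box not p3)), u   [and-rule on 1]
4. Box (p3 and not p3), u   [neg-implies-rule on 3]
5. not (Box p3 and Box not p3), u   [neg-implies-rule on 3]
6. not Box not p3, u   [neg-and-rule on 5 (branches; this branch)]
7. p3, v   [neg-Box-rule on 6: fresh world v, uRv]
8. p3 and not p3, v   [Box-rule on 4 via uRv]
9. not p3, v   [and-rule on 8]
Accessibility: uRv
Branch closes: p3 and not p3 both at v.
Every branch closes; the branch above is one of them.

Unsatisfiable (every branch closes)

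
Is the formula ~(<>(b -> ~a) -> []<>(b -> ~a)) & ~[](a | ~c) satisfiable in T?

Satisfiable (open branch found)

1. ~(<>(b -> ~a) -> []<>(b -> ~a)) & ~[](a | ~c), 0
2. ~(<>(b -> ~a) -> []<>(b -> ~a)), 0   [&-rule on 1]
3. ~[](a | ~c), 0   [&-rule on 1]
4. <>(b -> ~a), 0   [~->-rule on 2]
5. ~[]<>(b -> ~a), 0   [~->-rule on 2]
6. ~(a | ~c), 1   [~[]-rule on 3: fresh world 1, 0R1]
7. ~a, 1   [~|-rule on 6]
8. c, 1   [~|-rule on 6]
9. b -> ~a, 2   [<>-rule on 4: fresh world 2, 0R2]
10. ~a, 2   [->-rule on 9 (branches; this branch)]
11. ~<>(b -> ~a), 3   [~[]-rule on 5: fresh world 3, 0R3]
12. ~(b -> ~a), 3   [~<>-rule on 11 via 3R3]
13. b, 3   [~->-rule on 12]
14. a, 3   [~->-rule on 12]
Accessibility: 0R0, 0R1, 0R2, 0R3, 1R1, 2R2, 3R3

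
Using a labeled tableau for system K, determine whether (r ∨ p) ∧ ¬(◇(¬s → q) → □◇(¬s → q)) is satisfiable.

Satisfiable

1. (r ∨ p) ∧ ¬(◇(¬s → q) → □◇(¬s → q)), w0
2. r ∨ p, w0   [∧-rule on 1]
3. ¬(◇(¬s → q) → □◇(¬s → q)), w0   [∧-rule on 1]
4. ◇(¬s → q), w0   [¬→-rule on 3]
5. ¬□◇(¬s → q), w0   [¬→-rule on 3]
6. p, w0   [∨-rule on 2 (branches; this branch)]
7. ¬s → q, w1   [◇-rule on 4: fresh world w1, w0Rw1]
8. q, w1   [→-rule on 7 (branches; this branch)]
9. ¬◇(¬s → q), w2   [¬□-rule on 5: fresh world w2, w0Rw2]
Accessibility: w0Rw1, w0Rw2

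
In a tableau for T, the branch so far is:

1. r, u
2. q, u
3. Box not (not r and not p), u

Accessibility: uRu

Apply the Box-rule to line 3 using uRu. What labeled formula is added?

not (not r and not p), u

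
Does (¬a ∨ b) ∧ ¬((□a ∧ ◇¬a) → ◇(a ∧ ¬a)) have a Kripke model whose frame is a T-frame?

1. (¬a ∨ b) ∧ ¬((□a ∧ ◇¬a) → ◇(a ∧ ¬a)), 0
2. ¬a ∨ b, 0   [∧-rule on 1]
3. ¬((□a ∧ ◇¬a) → ◇(a ∧ ¬a)), 0   [∧-rule on 1]
4. □a ∧ ◇¬a, 0   [¬→-rule on 3]
5. ¬◇(a ∧ ¬a), 0   [¬→-rule on 3]
6. □a, 0   [∧-rule on 4]
7. ◇¬a, 0   [∧-rule on 4]
8. ¬(a ∧ ¬a), 0   [¬◇-rule on 5 via 0R0]
9. a, 0   [□-rule on 6 via 0R0]
10. b, 0   [∨-rule on 2 (branches; this branch)]
11. ¬a, 1   [◇-rule on 7: fresh world 1, 0R1]
12. ¬(a ∧ ¬a), 1   [¬◇-rule on 5 via 0R1]
13. a, 1   [□-rule on 6 via 0R1]
Accessibility: 0R0, 0R1, 1R1
Branch closes: a and ¬a both at 1.
(One branch shown.) All branches close.

Unsatisfiable (every branch closes)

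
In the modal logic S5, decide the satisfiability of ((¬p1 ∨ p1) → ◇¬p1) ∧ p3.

Satisfiable

1. ((¬p1 ∨ p1) → ◇¬p1) ∧ p3, 0
2. (¬p1 ∨ p1) → ◇¬p1, 0
3. p3, 0
4. ◇¬p1, 0
5. ¬p1, 1
Accessibility: 0R0, 0R1, 1R0, 1R1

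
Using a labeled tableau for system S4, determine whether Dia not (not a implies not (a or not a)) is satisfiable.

1. Dia not (not a implies not (a or not a)), 0
2. not (not a implies not (a or not a)), 1
3. not a, 1
4. a or not a, 1
Accessibility: 0R0, 0R1, 1R1

Satisfiable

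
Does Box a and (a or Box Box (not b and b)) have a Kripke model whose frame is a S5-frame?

1. Box a and (a or Box Box (not b and b)), 0
2. Box a, 0   [and-rule on 1]
3. a or Box Box (not b and b), 0   [and-rule on 1]
4. a, 0   [Box-rule on 2 via 0R0]
Accessibility: 0R0

Satisfiable (open branch found)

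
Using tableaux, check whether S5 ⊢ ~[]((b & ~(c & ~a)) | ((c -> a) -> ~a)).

Invalid (countermodel exists)

Tableau for the negation []((b & ~(c & ~a)) | ((c -> a) -> ~a)):
1. []((b & ~(c & ~a)) | ((c -> a) -> ~a)), u
2. (b & ~(c & ~a)) | ((c -> a) -> ~a), u   [[]-rule on 1 via uRu]
3. (c -> a) -> ~a, u   [|-rule on 2 (branches; this branch)]
4. ~a, u   [->-rule on 3 (branches; this branch)]
Accessibility: uRu
The negation has an open branch (countermodel exists).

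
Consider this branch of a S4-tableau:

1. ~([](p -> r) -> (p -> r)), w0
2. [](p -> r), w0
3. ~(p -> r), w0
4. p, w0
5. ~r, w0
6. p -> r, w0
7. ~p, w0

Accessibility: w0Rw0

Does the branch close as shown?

Both p and ~p appear at w0.

Yes, closed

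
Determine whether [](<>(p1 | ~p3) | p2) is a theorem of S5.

Tableau for the negation ~[](<>(p1 | ~p3) | p2):
1. ~[](<>(p1 | ~p3) | p2), 0
2. ~(<>(p1 | ~p3) | p2), 1
3. ~<>(p1 | ~p3), 1
4. ~p2, 1
5. ~(p1 | ~p3), 0
6. ~p1, 0
7. p3, 0
8. ~(p1 | ~p3), 1
9. ~p1, 1
10. p3, 1
Accessibility: 0R0, 0R1, 1R0, 1R1
The negation has an open branch (countermodel exists).

Invalid (countermodel exists)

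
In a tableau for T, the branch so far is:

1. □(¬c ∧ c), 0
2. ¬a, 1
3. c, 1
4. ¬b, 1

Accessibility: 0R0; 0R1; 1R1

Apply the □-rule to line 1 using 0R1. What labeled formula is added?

¬c ∧ c, 1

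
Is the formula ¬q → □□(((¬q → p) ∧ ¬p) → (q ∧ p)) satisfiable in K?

Satisfiable

1. ¬q → □□(((¬q → p) ∧ ¬p) → (q ∧ p)), u
2. □□(((¬q → p) ∧ ¬p) → (q ∧ p)), u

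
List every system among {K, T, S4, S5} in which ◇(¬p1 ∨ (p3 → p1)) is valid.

K-tableau for the negation ¬◇(¬p1 ∨ (p3 → p1)):
1. ¬◇(¬p1 ∨ (p3 → p1)), 0
Complete open branch: countermodel on a K-frame, so not valid in K.
T-tableau for the negation ¬◇(¬p1 ∨ (p3 → p1)):
1. ¬◇(¬p1 ∨ (p3 → p1)), 0
2. ¬(¬p1 ∨ (p3 → p1)), 0
3. p1, 0
4. ¬(p3 → p1), 0
5. p3, 0
6. ¬p1, 0
Accessibility: 0R0
Branch closes: p1 and ¬p1 both at 0.
Every branch closes (one shown): valid in T, hence also in S4, S5 (every theorem of T is a theorem of S4 and S5).

T, S4, S5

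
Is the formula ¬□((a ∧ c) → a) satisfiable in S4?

Unsatisfiable (every branch closes)

1. ¬□((a ∧ c) → a), 0
2. ¬((a ∧ c) → a), 1
3. a ∧ c, 1
4. ¬a, 1
5. a, 1
6. c, 1
Accessibility: 0R0, 0R1, 1R1
Branch closes: a and ¬a both at 1.
(One branch shown.) All branches close.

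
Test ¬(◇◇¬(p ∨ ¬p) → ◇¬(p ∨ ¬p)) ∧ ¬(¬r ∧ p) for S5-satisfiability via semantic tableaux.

1. ¬(◇◇¬(p ∨ ¬p) → ◇¬(p ∨ ¬p)) ∧ ¬(¬r ∧ p), u
2. ¬(◇◇¬(p ∨ ¬p) → ◇¬(p ∨ ¬p)), u
3. ¬(¬r ∧ p), u
4. ◇◇¬(p ∨ ¬p), u
5. ¬◇¬(p ∨ ¬p), u
6. p ∨ ¬p, u
7. ¬p, u
8. ◇¬(p ∨ ¬p), v
9. p ∨ ¬p, v
10. ¬p, v
11. ¬(p ∨ ¬p), w
12. ¬p, w
13. p, w
Accessibility: uRu, uRv, uRw, vRu, vRv, vRw, wRu, wRv, wRw
Branch closes: p and ¬p both at w.
Every branch closes; the branch above is one of them.

Unsatisfiable (every branch closes)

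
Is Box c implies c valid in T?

Tableau for the negation not (Box c implies c):
1. not (Box c implies c), 0
2. Box c, 0
3. not c, 0
4. c, 0
Accessibility: 0R0
Branch closes: c and not c both at 0.
Every branch of the negation's tableau closes; the branch above is one of them.

Valid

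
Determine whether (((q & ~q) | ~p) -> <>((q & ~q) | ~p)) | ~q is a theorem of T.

Tableau for the negation ~((((q & ~q) | ~p) -> <>((q & ~q) | ~p)) | ~q):
1. ~((((q & ~q) | ~p) -> <>((q & ~q) | ~p)) | ~q), u
2. ~(((q & ~q) | ~p) -> <>((q & ~q) | ~p)), u
3. q, u
4. (q & ~q) | ~p, u
5. ~<>((q & ~q) | ~p), u
6. ~((q & ~q) | ~p), u
7. ~(q & ~q), u
8. p, u
9. q & ~q, u
10. ~q, u
Accessibility: uRu
Branch closes: q and ~q both at u.
All branches of the negation close; one closing branch shown above.

Valid in T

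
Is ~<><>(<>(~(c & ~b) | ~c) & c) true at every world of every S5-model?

Tableau for the negation <><>(<>(~(c & ~b) | ~c) & c):
1. <><>(<>(~(c & ~b) | ~c) & c), 0
2. <>(<>(~(c & ~b) | ~c) & c), 1
3. <>(~(c & ~b) | ~c) & c, 2
4. <>(~(c & ~b) | ~c), 2
5. c, 2
6. ~(c & ~b) | ~c, 3
7. ~c, 3
Accessibility: 0R0, 0R1, 0R2, 0R3, 1R0, 1R1, 1R2, 1R3, 2R0, 2R1, 2R2, 2R3, 3R0, 3R1, 3R2, 3R3
The negation has an open branch (countermodel exists).

Invalid (countermodel exists)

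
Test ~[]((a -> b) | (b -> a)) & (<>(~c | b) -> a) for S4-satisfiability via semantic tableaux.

Unsatisfiable

1. ~[]((a -> b) | (b -> a)) & (<>(~c | b) -> a), w0
2. ~[]((a -> b) | (b -> a)), w0   [&-rule on 1]
3. <>(~c | b) -> a, w0   [&-rule on 1]
4. ~<>(~c | b), w0   [->-rule on 3 (branches; this branch)]
5. ~(~c | b), w0   [~<>-rule on 4 via w0Rw0]
6. c, w0   [~|-rule on 5]
7. ~b, w0   [~|-rule on 5]
8. ~((a -> b) | (b -> a)), w1   [~[]-rule on 2: fresh world w1, w0Rw1]
9. ~(a -> b), w1   [~|-rule on 8]
10. ~(b -> a), w1   [~|-rule on 8]
11. a, w1   [~->-rule on 9]
12. ~b, w1   [~->-rule on 9]
13. b, w1   [~->-rule on 10]
14. ~a, w1   [~->-rule on 10]
Accessibility: w0Rw0, w0Rw1, w1Rw1
Branch closes: b and ~b both at w1.
(One branch shown.) All branches close.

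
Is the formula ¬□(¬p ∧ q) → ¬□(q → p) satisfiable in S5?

Satisfiable (open branch found)

1. ¬□(¬p ∧ q) → ¬□(q → p), u
2. ¬□(q → p), u
3. ¬(q → p), v
4. q, v
5. ¬p, v
Accessibility: uRu, uRv, vRu, vRv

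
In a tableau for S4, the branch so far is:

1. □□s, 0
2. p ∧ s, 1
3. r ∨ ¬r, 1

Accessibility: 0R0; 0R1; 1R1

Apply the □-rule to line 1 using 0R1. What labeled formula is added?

□s, 1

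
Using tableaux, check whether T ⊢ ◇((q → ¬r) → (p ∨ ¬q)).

Tableau for the negation ¬◇((q → ¬r) → (p ∨ ¬q)):
1. ¬◇((q → ¬r) → (p ∨ ¬q)), w0
2. ¬((q → ¬r) → (p ∨ ¬q)), w0   [¬◇-rule on 1 via w0Rw0]
3. q → ¬r, w0   [¬→-rule on 2]
4. ¬(p ∨ ¬q), w0   [¬→-rule on 2]
5. ¬p, w0   [¬∨-rule on 4]
6. q, w0   [¬∨-rule on 4]
7. ¬r, w0   [→-rule on 3 (branches; this branch)]
Accessibility: w0Rw0
The negation has an open branch (countermodel exists).

No, not valid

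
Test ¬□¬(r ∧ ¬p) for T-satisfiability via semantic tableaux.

Yes, satisfiable

1. ¬□¬(r ∧ ¬p), w0
2. r ∧ ¬p, w1
3. r, w1
4. ¬p, w1
Accessibility: w0Rw0, w0Rw1, w1Rw1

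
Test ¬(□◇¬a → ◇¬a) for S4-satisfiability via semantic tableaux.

No, unsatisfiable

1. ¬(□◇¬a → ◇¬a), u
2. □◇¬a, u
3. ¬◇¬a, u
4. ◇¬a, u
5. a, u
6. ¬a, v
7. ◇¬a, v
8. a, v
Accessibility: uRu, uRv, vRv
Branch closes: a and ¬a both at v.
All branches of the tableau close; one closing branch shown above.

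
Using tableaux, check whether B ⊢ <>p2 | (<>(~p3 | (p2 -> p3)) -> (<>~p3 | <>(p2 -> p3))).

Tableau for the negation ~(<>p2 | (<>(~p3 | (p2 -> p3)) -> (<>~p3 | <>(p2 -> p3)))):
1. ~(<>p2 | (<>(~p3 | (p2 -> p3)) -> (<>~p3 | <>(p2 -> p3)))), u
2. ~<>p2, u
3. ~(<>(~p3 | (p2 -> p3)) -> (<>~p3 | <>(p2 -> p3))), u
4. <>(~p3 | (p2 -> p3)), u
5. ~(<>~p3 | <>(p2 -> p3)), u
6. ~<>~p3, u
7. ~<>(p2 -> p3), u
8. ~p2, u
9. p3, u
10. ~(p2 -> p3), u
11. p2, u
12. ~p3, u
Accessibility: uRu
Branch closes: p2 and ~p2 both at u.
Every branch of the negation's tableau closes; the branch above is one of them.

Valid in B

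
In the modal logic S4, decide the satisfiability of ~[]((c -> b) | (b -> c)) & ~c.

1. ~[]((c -> b) | (b -> c)) & ~c, u
2. ~[]((c -> b) | (b -> c)), u   [&-rule on 1]
3. ~c, u   [&-rule on 1]
4. ~((c -> b) | (b -> c)), v   [~[]-rule on 2: fresh world v, uRv]
5. ~(c -> b), v   [~|-rule on 4]
6. ~(b -> c), v   [~|-rule on 4]
7. c, v   [~->-rule on 5]
8. ~b, v   [~->-rule on 5]
9. b, v   [~->-rule on 6]
10. ~c, v   [~->-rule on 6]
Accessibility: uRu, uRv, vRv
Branch closes: b and ~b both at v.
Every branch closes; the branch above is one of them.

Unsatisfiable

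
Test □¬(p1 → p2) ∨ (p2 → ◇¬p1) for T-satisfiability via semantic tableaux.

1. □¬(p1 → p2) ∨ (p2 → ◇¬p1), w0
2. p2 → ◇¬p1, w0   [∨-rule on 1 (branches; this branch)]
3. ◇¬p1, w0   [→-rule on 2 (branches; this branch)]
4. ¬p1, w1   [◇-rule on 3: fresh world w1, w0Rw1]
Accessibility: w0Rw0, w0Rw1, w1Rw1

Yes, satisfiable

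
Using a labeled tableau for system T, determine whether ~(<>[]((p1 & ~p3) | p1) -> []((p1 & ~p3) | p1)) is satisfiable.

Yes, satisfiable

1. ~(<>[]((p1 & ~p3) | p1) -> []((p1 & ~p3) | p1)), 0
2. <>[]((p1 & ~p3) | p1), 0
3. ~[]((p1 & ~p3) | p1), 0
4. []((p1 & ~p3) | p1), 1
5. (p1 & ~p3) | p1, 1
6. p1, 1
7. ~((p1 & ~p3) | p1), 2
8. ~(p1 & ~p3), 2
9. ~p1, 2
10. p3, 2
Accessibility: 0R0, 0R1, 0R2, 1R1, 2R2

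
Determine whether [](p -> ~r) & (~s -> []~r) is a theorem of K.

Invalid (countermodel exists)

Tableau for the negation ~([](p -> ~r) & (~s -> []~r)):
1. ~([](p -> ~r) & (~s -> []~r)), 0
2. ~(~s -> []~r), 0   [~&-rule on 1 (branches; this branch)]
3. ~s, 0   [~->-rule on 2]
4. ~[]~r, 0   [~->-rule on 2]
5. r, 1   [~[]-rule on 4: fresh world 1, 0R1]
Accessibility: 0R1
The negation has an open branch (countermodel exists).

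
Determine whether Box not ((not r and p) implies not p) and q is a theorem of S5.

Invalid (countermodel exists)

Tableau for the negation not (Box not ((not r and p) implies not p) and q):
1. not (Box not ((not r and p) implies not p) and q), u
2. not q, u
Accessibility: uRu
The negation has an open branch (countermodel exists).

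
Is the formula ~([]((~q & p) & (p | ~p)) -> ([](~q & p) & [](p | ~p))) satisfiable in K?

Unsatisfiable

1. ~([]((~q & p) & (p | ~p)) -> ([](~q & p) & [](p | ~p))), w0
2. []((~q & p) & (p | ~p)), w0
3. ~([](~q & p) & [](p | ~p)), w0
4. ~[](~q & p), w0
5. ~(~q & p), w1
6. (~q & p) & (p | ~p), w1
7. ~q & p, w1
8. p | ~p, w1
9. ~q, w1
10. p, w1
11. ~p, w1
Accessibility: w0Rw1
Branch closes: p and ~p both at w1.
Every branch closes; the branch above is one of them.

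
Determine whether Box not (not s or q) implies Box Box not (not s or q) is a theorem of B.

Invalid (countermodel exists)

Tableau for the negation not (Box not (not s or q) implies Box Box not (not s or q)):
1. not (Box not (not s or q) implies Box Box not (not s or q)), w0
2. Box not (not s or q), w0   [neg-implies-rule on 1]
3. not Box Box not (not s or q), w0   [neg-implies-rule on 1]
4. not (not s or q), w0   [Box-rule on 2 via w0Rw0]
5. s, w0   [neg-or-rule on 4]
6. not q, w0   [neg-or-rule on 4]
7. not Box not (not s or q), w1   [neg-Box-rule on 3: fresh world w1, w0Rw1]
8. not (not s or q), w1   [Box-rule on 2 via w0Rw1]
9. s, w1   [neg-or-rule on 8]
10. not q, w1   [neg-or-rule on 8]
11. not s or q, w2   [neg-Box-rule on 7: fresh world w2, w1Rw2]
12. q, w2   [or-rule on 11 (branches; this branch)]
Accessibility: w0Rw0, w0Rw1, w1Rw0, w1Rw1, w1Rw2, w2Rw1, w2Rw2
The negation has an open branch (countermodel exists).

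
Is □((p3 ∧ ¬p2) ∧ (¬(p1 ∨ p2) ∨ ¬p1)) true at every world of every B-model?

Tableau for the negation ¬□((p3 ∧ ¬p2) ∧ (¬(p1 ∨ p2) ∨ ¬p1)):
1. ¬□((p3 ∧ ¬p2) ∧ (¬(p1 ∨ p2) ∨ ¬p1)), 0
2. ¬((p3 ∧ ¬p2) ∧ (¬(p1 ∨ p2) ∨ ¬p1)), 1
3. ¬(¬(p1 ∨ p2) ∨ ¬p1), 1
4. p1 ∨ p2, 1
5. p1, 1
6. p2, 1
Accessibility: 0R0, 0R1, 1R0, 1R1
The negation has an open branch (countermodel exists).

Invalid (countermodel exists)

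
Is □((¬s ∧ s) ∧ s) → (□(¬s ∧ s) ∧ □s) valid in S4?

Valid in S4

Tableau for the negation ¬(□((¬s ∧ s) ∧ s) → (□(¬s ∧ s) ∧ □s)):
1. ¬(□((¬s ∧ s) ∧ s) → (□(¬s ∧ s) ∧ □s)), 0
2. □((¬s ∧ s) ∧ s), 0
3. ¬(□(¬s ∧ s) ∧ □s), 0
4. (¬s ∧ s) ∧ s, 0
5. ¬s ∧ s, 0
6. s, 0
7. ¬s, 0
Accessibility: 0R0
Branch closes: s and ¬s both at 0.
All branches of the negation close; one closing branch shown above.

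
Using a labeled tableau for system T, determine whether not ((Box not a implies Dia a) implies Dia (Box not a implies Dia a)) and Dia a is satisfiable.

1. not ((Box not a implies Dia a) implies Dia (Box not a implies Dia a)) and Dia a, w0
2. not ((Box not a implies Dia a) implies Dia (Box not a implies Dia a)), w0
3. Dia a, w0
4. Box not a implies Dia a, w0
5. not Dia (Box not a implies Dia a), w0
6. not (Box not a implies Dia a), w0
7. Box not a, w0
8. not Dia a, w0
9. not a, w0
10. a, w1
11. not (Box not a implies Dia a), w1
12. Box not a, w1
13. not Dia a, w1
14. not a, w1
Accessibility: w0Rw0, w0Rw1, w1Rw1
Branch closes: a and not a both at w1.
All branches of the tableau close; one closing branch shown above.

No, unsatisfiable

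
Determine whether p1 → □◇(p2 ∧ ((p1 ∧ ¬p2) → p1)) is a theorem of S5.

Not valid

Tableau for the negation ¬(p1 → □◇(p2 ∧ ((p1 ∧ ¬p2) → p1))):
1. ¬(p1 → □◇(p2 ∧ ((p1 ∧ ¬p2) → p1))), u
2. p1, u
3. ¬□◇(p2 ∧ ((p1 ∧ ¬p2) → p1)), u
4. ¬◇(p2 ∧ ((p1 ∧ ¬p2) → p1)), v
5. ¬(p2 ∧ ((p1 ∧ ¬p2) → p1)), u
6. ¬(p2 ∧ ((p1 ∧ ¬p2) → p1)), v
7. ¬p2, u
8. ¬p2, v
Accessibility: uRu, uRv, vRu, vRv
The negation has an open branch (countermodel exists).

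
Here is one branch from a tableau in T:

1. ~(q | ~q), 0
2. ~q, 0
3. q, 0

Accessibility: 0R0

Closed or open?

Both q and ~q appear at 0.

Yes, closed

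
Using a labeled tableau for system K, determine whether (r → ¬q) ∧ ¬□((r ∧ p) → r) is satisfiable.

1. (r → ¬q) ∧ ¬□((r ∧ p) → r), 0
2. r → ¬q, 0
3. ¬□((r ∧ p) → r), 0
4. ¬q, 0
5. ¬((r ∧ p) → r), 1
6. r ∧ p, 1
7. ¬r, 1
8. r, 1
9. p, 1
Accessibility: 0R1
Branch closes: r and ¬r both at 1.
Every branch closes; the branch above is one of them.

Unsatisfiable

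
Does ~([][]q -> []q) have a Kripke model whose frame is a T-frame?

1. ~([][]q -> []q), 0
2. [][]q, 0
3. ~[]q, 0
4. []q, 0
5. q, 0
6. ~q, 1
7. []q, 1
8. q, 1
Accessibility: 0R0, 0R1, 1R1
Branch closes: q and ~q both at 1.
All branches of the tableau close; one closing branch shown above.

Unsatisfiable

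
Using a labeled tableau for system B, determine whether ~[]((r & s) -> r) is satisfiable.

No, unsatisfiable

1. ~[]((r & s) -> r), u
2. ~((r & s) -> r), v
3. r & s, v
4. ~r, v
5. r, v
6. s, v
Accessibility: uRu, uRv, vRu, vRv
Branch closes: r and ~r both at v.
All branches of the tableau close; one closing branch shown above.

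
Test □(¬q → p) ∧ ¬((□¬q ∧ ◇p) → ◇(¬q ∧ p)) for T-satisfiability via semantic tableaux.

1. □(¬q → p) ∧ ¬((□¬q ∧ ◇p) → ◇(¬q ∧ p)), 0
2. □(¬q → p), 0
3. ¬((□¬q ∧ ◇p) → ◇(¬q ∧ p)), 0
4. □¬q ∧ ◇p, 0
5. ¬◇(¬q ∧ p), 0
6. □¬q, 0
7. ◇p, 0
8. ¬q → p, 0
9. ¬(¬q ∧ p), 0
10. ¬q, 0
11. p, 0
12. ¬p, 0
Accessibility: 0R0
Branch closes: p and ¬p both at 0.
All branches of the tableau close; one closing branch shown above.

No, unsatisfiable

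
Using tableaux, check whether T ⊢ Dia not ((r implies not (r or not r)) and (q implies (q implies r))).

Tableau for the negation not Dia not ((r implies not (r or not r)) and (q implies (q implies r))):
1. not Dia not ((r implies not (r or not r)) and (q implies (q implies r))), 0
2. (r implies not (r or not r)) and (q implies (q implies r)), 0   [neg-Dia-rule on 1 via 0R0]
3. r implies not (r or not r), 0   [and-rule on 2]
4. q implies (q implies r), 0   [and-rule on 2]
5. not r, 0   [implies-rule on 3 (branches; this branch)]
6. q implies r, 0   [implies-rule on 4 (branches; this branch)]
7. not q, 0   [implies-rule on 6 (branches; this branch)]
Accessibility: 0R0
The negation has an open branch (countermodel exists).

Invalid (countermodel exists)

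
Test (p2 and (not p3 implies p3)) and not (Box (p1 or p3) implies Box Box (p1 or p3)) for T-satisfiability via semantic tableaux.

1. (p2 and (not p3 implies p3)) and not (Box (p1 or p3) implies Box Box (p1 or p3)), u
2. p2 and (not p3 implies p3), u   [and-rule on 1]
3. not (Box (p1 or p3) implies Box Box (p1 or p3)), u   [and-rule on 1]
4. p2, u   [and-rule on 2]
5. not p3 implies p3, u   [and-rule on 2]
6. Box (p1 or p3), u   [neg-implies-rule on 3]
7. not Box Box (p1 or p3), u   [neg-implies-rule on 3]
8. p1 or p3, u   [Box-rule on 6 via uRu]
9. p3, u   [implies-rule on 5 (branches; this branch)]
10. not Box (p1 or p3), v   [neg-Box-rule on 7: fresh world v, uRv]
11. p1 or p3, v   [Box-rule on 6 via uRv]
12. p3, v   [or-rule on 11 (branches; this branch)]
13. not (p1 or p3), w   [neg-Box-rule on 10: fresh world w, vRw]
14. not p1, w   [neg-or-rule on 13]
15. not p3, w   [neg-or-rule on 13]
Accessibility: uRu, uRv, vRv, vRw, wRw

Satisfiable (open branch found)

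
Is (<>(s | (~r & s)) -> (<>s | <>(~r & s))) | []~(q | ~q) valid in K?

Tableau for the negation ~((<>(s | (~r & s)) -> (<>s | <>(~r & s))) | []~(q | ~q)):
1. ~((<>(s | (~r & s)) -> (<>s | <>(~r & s))) | []~(q | ~q)), w0
2. ~(<>(s | (~r & s)) -> (<>s | <>(~r & s))), w0
3. ~[]~(q | ~q), w0
4. <>(s | (~r & s)), w0
5. ~(<>s | <>(~r & s)), w0
6. ~<>s, w0
7. ~<>(~r & s), w0
8. q | ~q, w1
9. ~s, w1
10. ~(~r & s), w1
11. ~q, w1
12. s | (~r & s), w2
13. ~s, w2
14. ~(~r & s), w2
15. ~r & s, w2
16. ~r, w2
17. s, w2
Accessibility: w0Rw1, w0Rw2
Branch closes: s and ~s both at w2.
Every branch of the negation's tableau closes; the branch above is one of them.

Valid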